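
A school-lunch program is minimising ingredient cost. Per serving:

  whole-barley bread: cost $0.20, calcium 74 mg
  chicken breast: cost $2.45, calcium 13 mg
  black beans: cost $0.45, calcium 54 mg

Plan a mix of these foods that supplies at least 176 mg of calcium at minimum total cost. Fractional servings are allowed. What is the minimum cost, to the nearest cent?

Cost per mg of calcium: whole-barley bread $0.0027, black beans $0.0083, chicken breast $0.1885.
With no serving limits, use only whole-barley bread: 176 mg / 74 mg = 2.378 servings × $0.20 = $0.48.

$0.48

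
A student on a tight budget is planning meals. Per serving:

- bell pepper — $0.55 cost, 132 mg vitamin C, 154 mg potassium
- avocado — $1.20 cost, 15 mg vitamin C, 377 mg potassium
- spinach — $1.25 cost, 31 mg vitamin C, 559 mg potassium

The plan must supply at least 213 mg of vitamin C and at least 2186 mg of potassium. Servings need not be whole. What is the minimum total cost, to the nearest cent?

$5.04

bell pepper only: max(213/132, 2186/154) = 14.19 servings → $7.81.
avocado only: max(213/15, 2186/377) = 14.2 servings → $17.04.
spinach only: max(213/31, 2186/559) = 6.871 servings → $8.59.
bell pepper + avocado with both tight: 1.001 servings and 5.389 servings → $7.02.
bell pepper + spinach with both tight: 0.7433 servings and 3.706 servings → $5.04.
avocado + spinach: intersection lies outside the first quadrant.
So the least-cost plan costs $5.04.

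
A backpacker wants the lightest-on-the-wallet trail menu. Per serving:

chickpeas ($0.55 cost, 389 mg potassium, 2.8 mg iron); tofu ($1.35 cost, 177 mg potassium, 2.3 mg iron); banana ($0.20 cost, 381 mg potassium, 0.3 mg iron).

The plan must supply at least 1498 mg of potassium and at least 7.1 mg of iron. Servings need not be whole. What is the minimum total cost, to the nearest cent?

$1.61

chickpeas only: max(1498/389, 7.1/2.8) = 3.851 servings → $2.12.
tofu only: max(1498/177, 7.1/2.3) = 8.463 servings → $11.43.
banana only: max(1498/381, 7.1/0.3) = 23.67 servings → $4.73.
chickpeas + tofu with both targets exact would need a negative amount; discard.
chickpeas + banana with both tight: 2.374 servings and 1.508 servings → $1.61.
tofu + banana with both tight: 2.74 servings and 2.659 servings → $4.23.
The minimum over all feasible corners is $1.61.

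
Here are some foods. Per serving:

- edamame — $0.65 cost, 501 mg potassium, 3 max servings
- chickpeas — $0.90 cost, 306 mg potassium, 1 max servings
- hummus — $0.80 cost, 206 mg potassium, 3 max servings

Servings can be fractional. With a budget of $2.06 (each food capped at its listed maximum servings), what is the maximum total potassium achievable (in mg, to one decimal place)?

1540.4 mg

Potassium per dollar: edamame 770.8, chickpeas 340, hummus 257.5.
Take 3 servings of edamame: spends $1.95, +1503.0 mg potassium (running total 1503.0 mg).
Take 0.1222 servings of chickpeas: spends $0.11, +37.4 mg potassium (running total 1540.4 mg).
Filling greedily by potassium-per-dollar is optimal for one linear limit, giving 1540.4 mg.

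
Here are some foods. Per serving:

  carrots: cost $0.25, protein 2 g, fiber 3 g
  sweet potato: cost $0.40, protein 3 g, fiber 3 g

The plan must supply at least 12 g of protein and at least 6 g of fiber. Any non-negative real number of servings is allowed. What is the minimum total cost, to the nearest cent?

With two linear requirements the optimum uses one or two foods; enumerate the corners.
carrots only: max(12/2, 6/3) = 6 servings → $1.50.
sweet potato only: max(12/3, 6/3) = 4 servings → $1.60.
carrots + sweet potato with both targets exact would need a negative amount; discard.
The minimum over all feasible corners is $1.50.

$1.50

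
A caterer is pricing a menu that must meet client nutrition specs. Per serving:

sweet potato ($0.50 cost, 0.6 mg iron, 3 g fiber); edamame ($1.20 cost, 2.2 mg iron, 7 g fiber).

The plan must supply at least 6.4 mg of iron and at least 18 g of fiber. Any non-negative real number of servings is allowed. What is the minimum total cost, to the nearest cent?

With two linear requirements the optimum uses one or two foods; enumerate the corners.
sweet potato only: max(6.4/0.6, 18/3) = 10.67 servings → $5.33.
edamame only: max(6.4/2.2, 18/7) = 2.909 servings → $3.49.
sweet potato + edamame: intersection lies outside the first quadrant.
Cheapest feasible corner: $3.49.

$3.49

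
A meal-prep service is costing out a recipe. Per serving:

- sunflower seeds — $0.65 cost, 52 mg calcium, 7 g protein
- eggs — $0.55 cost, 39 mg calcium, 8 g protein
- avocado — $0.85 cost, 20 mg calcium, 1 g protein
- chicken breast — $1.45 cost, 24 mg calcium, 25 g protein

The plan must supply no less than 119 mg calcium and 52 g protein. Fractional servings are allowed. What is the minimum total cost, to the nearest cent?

A basic optimal solution has at most two foods positive. Try each food alone and each pair with both targets met exactly.
sunflower seeds only: max(119/52, 52/7) = 7.429 servings → $4.83.
eggs only: max(119/39, 52/8) = 6.5 servings → $3.58.
avocado only: max(119/20, 52/1) = 52 servings → $44.20.
chicken breast only: max(119/24, 52/25) = 4.958 servings → $7.19.
sunflower seeds + eggs with both targets exact would need a negative amount; discard.
sunflower seeds + avocado: intersection lies outside the first quadrant.
sunflower seeds + chicken breast with both tight: 1.526 servings and 1.653 servings → $3.39.
eggs + avocado: the both-tight solution has a negative serving — not a feasible corner.
eggs + chicken breast with both tight: 2.206 servings and 1.374 servings → $3.21.
avocado + chicken breast with both tight: 3.628 servings and 1.935 servings → $5.89.
The minimum over all feasible corners is $3.21.

$3.21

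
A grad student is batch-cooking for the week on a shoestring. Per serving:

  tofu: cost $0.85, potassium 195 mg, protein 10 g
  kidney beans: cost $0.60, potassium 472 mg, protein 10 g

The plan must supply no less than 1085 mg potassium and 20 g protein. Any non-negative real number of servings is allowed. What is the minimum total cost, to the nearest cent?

$1.38

Minimising a linear cost over {potassium ≥ 1085, protein ≥ 20, servings ≥ 0} — the optimum is at a vertex, using one or two foods.
tofu only: max(1085/195, 20/10) = 5.564 servings → $4.73.
kidney beans only: max(1085/472, 20/10) = 2.299 servings → $1.38.
tofu + kidney beans: intersection lies outside the first quadrant.
So the least-cost plan costs $1.38.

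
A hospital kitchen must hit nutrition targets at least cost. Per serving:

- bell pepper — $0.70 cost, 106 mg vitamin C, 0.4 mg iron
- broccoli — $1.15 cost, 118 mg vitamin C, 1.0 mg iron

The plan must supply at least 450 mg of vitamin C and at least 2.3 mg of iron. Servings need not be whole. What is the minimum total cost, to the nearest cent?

This is a tiny linear program; its minimum lies at a vertex of the feasible set. List the vertices and price them.
bell pepper only: max(450/106, 2.3/0.4) = 5.75 servings → $4.03.
broccoli only: max(450/118, 2.3/1.0) = 3.814 servings → $4.39.
bell pepper + broccoli with both tight: 3.037 servings and 1.085 servings → $3.37.
The minimum over all feasible corners is $3.37.

$3.37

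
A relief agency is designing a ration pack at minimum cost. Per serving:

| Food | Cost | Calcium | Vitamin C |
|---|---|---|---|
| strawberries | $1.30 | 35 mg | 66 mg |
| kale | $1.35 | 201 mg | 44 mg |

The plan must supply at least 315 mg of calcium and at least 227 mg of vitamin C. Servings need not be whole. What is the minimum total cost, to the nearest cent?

$5.00

Two binding constraints pin down two serving amounts, so the optimal mix uses at most two foods. The candidates are each food alone (scaled to the tighter of calcium/vitamin C) and each pair with both constraints tight.
strawberries only: max(315/35, 227/66) = 9 servings → $11.70.
kale only: max(315/201, 227/44) = 5.159 servings → $6.96.
strawberries + kale with both tight: 2.709 servings and 1.095 servings → $5.00.
Cheapest feasible corner: $5.00.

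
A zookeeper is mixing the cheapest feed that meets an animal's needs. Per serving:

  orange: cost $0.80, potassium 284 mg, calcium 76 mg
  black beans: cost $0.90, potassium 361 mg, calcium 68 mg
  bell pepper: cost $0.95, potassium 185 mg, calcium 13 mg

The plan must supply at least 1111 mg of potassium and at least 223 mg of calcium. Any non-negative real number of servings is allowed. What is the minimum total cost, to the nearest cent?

With two linear requirements the optimum uses one or two foods; enumerate the corners.
orange only: max(1111/284, 223/76) = 3.912 servings → $3.13.
black beans only: max(1111/361, 223/68) = 3.279 servings → $2.95.
bell pepper only: max(1111/185, 223/13) = 17.15 servings → $16.30.
orange + black beans with both tight: 0.6099 servings and 2.598 servings → $2.83.
orange + bell pepper with both tight: 2.586 servings and 2.035 servings → $4.00.
black beans + bell pepper: intersection lies outside the first quadrant.
The minimum over all feasible corners is $2.83.

$2.83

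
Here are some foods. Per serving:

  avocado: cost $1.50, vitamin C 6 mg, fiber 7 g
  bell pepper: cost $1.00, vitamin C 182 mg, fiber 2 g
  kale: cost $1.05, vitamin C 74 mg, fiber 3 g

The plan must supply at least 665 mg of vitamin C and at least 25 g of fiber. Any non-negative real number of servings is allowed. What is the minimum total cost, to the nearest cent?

$7.40

avocado only: max(665/6, 25/7) = 110.8 servings → $166.25.
bell pepper only: max(665/182, 25/2) = 12.5 servings → $12.50.
kale only: max(665/74, 25/3) = 8.986 servings → $9.44.
avocado + bell pepper with both tight: 2.552 servings and 3.57 servings → $7.40.
avocado + kale with both targets exact would need a negative amount; discard.
bell pepper + kale with both tight: 0.3643 servings and 8.09 servings → $8.86.
The minimum over all feasible corners is $7.40.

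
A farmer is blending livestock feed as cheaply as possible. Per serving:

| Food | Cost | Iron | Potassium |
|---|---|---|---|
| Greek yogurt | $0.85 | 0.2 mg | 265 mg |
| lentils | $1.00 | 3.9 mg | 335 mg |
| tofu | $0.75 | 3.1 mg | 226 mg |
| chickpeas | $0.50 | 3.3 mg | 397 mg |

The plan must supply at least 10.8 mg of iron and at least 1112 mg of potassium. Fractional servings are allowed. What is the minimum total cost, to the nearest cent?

This is a tiny linear program; its minimum lies at a vertex of the feasible set. List the vertices and price them.
Greek yogurt only: max(10.8/0.2, 1112/265) = 54 servings → $45.90.
lentils only: max(10.8/3.9, 1112/335) = 3.319 servings → $3.32.
tofu only: max(10.8/3.1, 1112/226) = 4.92 servings → $3.69.
chickpeas only: max(10.8/3.3, 1112/397) = 3.273 servings → $1.64.
Greek yogurt + lentils with both tight: 0.7437 servings and 2.731 servings → $3.36.
Greek yogurt + tofu with both tight: 1.296 servings and 3.4 servings → $3.65.
Greek yogurt + chickpeas: intersection lies outside the first quadrant.
lentils + tofu: the both-tight solution has a negative serving — not a feasible corner.
lentils + chickpeas with both tight: 1.396 servings and 1.623 servings → $2.21.
tofu + chickpeas with both tight: 1.274 servings and 2.075 servings → $1.99.
The minimum over all feasible corners is $1.64.

$1.64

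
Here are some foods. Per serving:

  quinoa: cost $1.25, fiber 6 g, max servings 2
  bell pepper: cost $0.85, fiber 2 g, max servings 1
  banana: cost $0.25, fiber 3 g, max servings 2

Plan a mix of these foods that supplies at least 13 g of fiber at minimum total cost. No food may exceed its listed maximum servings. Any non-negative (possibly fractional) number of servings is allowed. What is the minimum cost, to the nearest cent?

$1.96

Cost per g of fiber: banana $0.0833, quinoa $0.2083, bell pepper $0.4250.
Take 2 servings of banana: +6.0 g fiber for $0.50 (total $0.50, still need 7.0 g).
Take 1.167 servings of quinoa: +7.0 g fiber for $1.46 (total $1.96, still need 0.0 g).
Greedy by cheapest-per-g is optimal for a single linear constraint, so the minimum cost is $1.96.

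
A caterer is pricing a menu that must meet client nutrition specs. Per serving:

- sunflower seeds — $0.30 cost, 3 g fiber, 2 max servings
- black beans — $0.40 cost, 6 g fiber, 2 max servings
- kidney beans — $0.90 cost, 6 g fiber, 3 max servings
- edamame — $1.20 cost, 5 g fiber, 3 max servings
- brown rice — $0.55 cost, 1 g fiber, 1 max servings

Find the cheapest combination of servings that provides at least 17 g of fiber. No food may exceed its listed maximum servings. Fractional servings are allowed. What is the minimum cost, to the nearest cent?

Cost per g of fiber: black beans $0.0667, sunflower seeds $0.1000, kidney beans $0.1500, edamame $0.2400, brown rice $0.5500.
Take 2 servings of black beans: +12.0 g fiber for $0.80 (total $0.80, still need 5.0 g).
Take 1.667 servings of sunflower seeds: +5.0 g fiber for $0.50 (total $1.30, still need 0.0 g).
Filling from the cheapest source first is optimal under one linear minimum: $1.30.

$1.30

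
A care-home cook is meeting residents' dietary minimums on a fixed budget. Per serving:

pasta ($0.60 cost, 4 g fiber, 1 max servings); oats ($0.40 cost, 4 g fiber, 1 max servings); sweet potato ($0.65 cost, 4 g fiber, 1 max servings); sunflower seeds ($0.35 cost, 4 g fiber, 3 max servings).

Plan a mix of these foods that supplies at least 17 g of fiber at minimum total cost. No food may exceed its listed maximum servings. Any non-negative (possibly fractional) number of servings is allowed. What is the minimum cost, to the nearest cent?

Cost per g of fiber: sunflower seeds $0.0875, oats $0.1000, pasta $0.1500, sweet potato $0.1625.
Take 3 servings of sunflower seeds: +12.0 g fiber for $1.05 (total $1.05, still need 5.0 g).
Take 1 serving of oats: +4.0 g fiber for $0.40 (total $1.45, still need 1.0 g).
Take 0.25 servings of pasta: +1.0 g fiber for $0.15 (total $1.60, still need 0.0 g).
Filling from the cheapest source first is optimal under one linear minimum: $1.60.

$1.60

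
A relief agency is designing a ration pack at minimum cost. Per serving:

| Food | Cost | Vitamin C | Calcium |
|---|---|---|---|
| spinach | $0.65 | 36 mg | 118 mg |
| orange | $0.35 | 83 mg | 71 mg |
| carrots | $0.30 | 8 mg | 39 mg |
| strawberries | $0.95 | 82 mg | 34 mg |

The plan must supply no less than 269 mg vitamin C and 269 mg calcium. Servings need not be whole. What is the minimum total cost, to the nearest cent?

$1.33

spinach only: max(269/36, 269/118) = 7.472 servings → $4.86.
orange only: max(269/83, 269/71) = 3.789 servings → $1.33.
carrots only: max(269/8, 269/39) = 33.62 servings → $10.09.
strawberries only: max(269/82, 269/34) = 7.912 servings → $7.52.
spinach + orange with both tight: 0.446 servings and 3.048 servings → $1.36.
spinach + carrots: the both-tight solution has a negative serving — not a feasible corner.
spinach + strawberries with both tight: 1.528 servings and 2.61 servings → $3.47.
orange + carrots with both tight: 3.124 servings and 1.209 servings → $1.46.
orange + strawberries: the both-tight solution has a negative serving — not a feasible corner.
carrots + strawberries with both tight: 4.413 servings and 2.85 servings → $4.03.
So the least-cost plan costs $1.33.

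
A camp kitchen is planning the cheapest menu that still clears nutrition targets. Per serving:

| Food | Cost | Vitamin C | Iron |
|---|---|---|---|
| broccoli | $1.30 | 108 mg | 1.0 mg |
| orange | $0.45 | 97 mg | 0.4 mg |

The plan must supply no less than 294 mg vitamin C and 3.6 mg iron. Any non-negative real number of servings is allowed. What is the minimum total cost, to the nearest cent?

An LP optimum is at a vertex; with two nutrient constraints at most two foods are used. Check each candidate.
broccoli only: max(294/108, 3.6/1.0) = 3.6 servings → $4.68.
orange only: max(294/97, 3.6/0.4) = 9 servings → $4.05.
broccoli + orange with both targets exact would need a negative amount; discard.
The minimum over all feasible corners is $4.05.

$4.05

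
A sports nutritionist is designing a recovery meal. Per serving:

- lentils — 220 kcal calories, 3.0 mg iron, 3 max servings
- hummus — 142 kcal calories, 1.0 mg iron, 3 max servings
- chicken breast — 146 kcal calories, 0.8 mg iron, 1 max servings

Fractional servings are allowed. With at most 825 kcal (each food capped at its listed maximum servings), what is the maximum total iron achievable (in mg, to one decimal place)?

10.2 mg

Iron per kcal: lentils 0.01364, hummus 0.007042, chicken breast 0.005479.
Take 3 servings of lentils: uses 660 kcal, +9.0 mg iron (running total 9.0 mg).
Take 1.162 servings of hummus: uses 165 kcal, +1.2 mg iron (running total 10.2 mg).
Filling greedily by iron-per-kcal is optimal for one linear limit, giving 10.2 mg.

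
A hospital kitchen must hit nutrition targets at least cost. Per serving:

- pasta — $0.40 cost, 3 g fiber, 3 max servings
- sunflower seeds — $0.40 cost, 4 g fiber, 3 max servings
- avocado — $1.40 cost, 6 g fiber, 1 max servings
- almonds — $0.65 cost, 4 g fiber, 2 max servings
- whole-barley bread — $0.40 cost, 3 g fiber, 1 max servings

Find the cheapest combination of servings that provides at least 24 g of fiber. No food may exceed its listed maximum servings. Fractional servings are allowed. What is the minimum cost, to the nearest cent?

$2.80

Cost per g of fiber: sunflower seeds $0.1000, pasta $0.1333, whole-barley bread $0.1333, almonds $0.1625, avocado $0.2333.
Take 3 servings of sunflower seeds: +12.0 g fiber for $1.20 (total $1.20, still need 12.0 g).
Take 3 servings of pasta: +9.0 g fiber for $1.20 (total $2.40, still need 3.0 g).
Take 1 serving of whole-barley bread: +3.0 g fiber for $0.40 (total $2.80, still need 0.0 g).
Greedy by cheapest-per-g is optimal for a single linear constraint, so the minimum cost is $2.80.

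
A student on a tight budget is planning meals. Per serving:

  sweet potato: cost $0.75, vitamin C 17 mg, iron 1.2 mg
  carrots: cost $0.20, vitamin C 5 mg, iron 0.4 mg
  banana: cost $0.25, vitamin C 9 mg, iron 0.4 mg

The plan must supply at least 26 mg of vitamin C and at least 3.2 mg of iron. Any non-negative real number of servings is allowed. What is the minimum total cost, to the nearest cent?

An LP optimum is at a vertex; with two nutrient constraints at most two foods are used. Check each candidate.
sweet potato only: max(26/17, 3.2/1.2) = 2.667 servings → $2.00.
carrots only: max(26/5, 3.2/0.4) = 8 servings → $1.60.
banana only: max(26/9, 3.2/0.4) = 8 servings → $2.00.
sweet potato + carrots: the both-tight solution has a negative serving — not a feasible corner.
sweet potato + banana with both targets exact would need a negative amount; discard.
carrots + banana with both targets exact would need a negative amount; discard.
The minimum over all feasible corners is $1.60.

$1.60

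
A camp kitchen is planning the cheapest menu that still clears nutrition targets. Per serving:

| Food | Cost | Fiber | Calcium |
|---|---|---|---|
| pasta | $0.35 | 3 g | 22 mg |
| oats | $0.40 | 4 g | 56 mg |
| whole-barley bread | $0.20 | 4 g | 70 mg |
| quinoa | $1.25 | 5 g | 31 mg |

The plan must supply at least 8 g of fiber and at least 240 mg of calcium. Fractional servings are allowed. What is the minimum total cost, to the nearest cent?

pasta only: max(8/3, 240/22) = 10.91 servings → $3.82.
oats only: max(8/4, 240/56) = 4.286 servings → $1.71.
whole-barley bread only: max(8/4, 240/70) = 3.429 servings → $0.69.
quinoa only: max(8/5, 240/31) = 7.742 servings → $9.68.
pasta + oats: intersection lies outside the first quadrant.
pasta + whole-barley bread: the both-tight solution has a negative serving — not a feasible corner.
pasta + quinoa: the both-tight solution has a negative serving — not a feasible corner.
oats + whole-barley bread: intersection lies outside the first quadrant.
oats + quinoa: intersection lies outside the first quadrant.
whole-barley bread + quinoa: the both-tight solution has a negative serving — not a feasible corner.
Cheapest feasible corner: $0.69.

$0.69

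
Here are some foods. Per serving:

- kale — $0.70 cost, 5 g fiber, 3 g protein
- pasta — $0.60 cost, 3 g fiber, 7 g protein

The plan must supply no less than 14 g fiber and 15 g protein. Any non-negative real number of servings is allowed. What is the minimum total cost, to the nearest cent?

kale only: max(14/5, 15/3) = 5 servings → $3.50.
pasta only: max(14/3, 15/7) = 4.667 servings → $2.80.
kale + pasta with both tight: 2.038 servings and 1.269 servings → $2.19.
Cheapest feasible corner: $2.19.

$2.19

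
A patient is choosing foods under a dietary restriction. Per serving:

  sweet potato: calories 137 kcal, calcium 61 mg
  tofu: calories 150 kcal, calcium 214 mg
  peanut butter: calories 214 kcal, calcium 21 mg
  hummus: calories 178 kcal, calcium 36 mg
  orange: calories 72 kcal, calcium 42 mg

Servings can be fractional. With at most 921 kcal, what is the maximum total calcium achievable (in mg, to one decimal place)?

Calcium per kcal: tofu 1.427, orange 0.5833, sweet potato 0.4453, hummus 0.2022, peanut butter 0.09813.
With no serving limits, spend the whole calories allowance on tofu: 921 kcal / 150 kcal × 214 mg = 1314.0 mg.

1314.0 mg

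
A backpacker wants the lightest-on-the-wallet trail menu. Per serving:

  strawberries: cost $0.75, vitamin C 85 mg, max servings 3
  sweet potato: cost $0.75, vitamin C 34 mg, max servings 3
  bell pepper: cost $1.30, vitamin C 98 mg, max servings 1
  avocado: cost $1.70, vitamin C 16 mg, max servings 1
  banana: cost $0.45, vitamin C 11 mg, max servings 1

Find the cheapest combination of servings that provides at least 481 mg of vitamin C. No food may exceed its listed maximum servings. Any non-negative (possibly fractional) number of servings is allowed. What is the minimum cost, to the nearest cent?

Cost per mg of vitamin C: strawberries $0.0088, bell pepper $0.0133, sweet potato $0.0221, banana $0.0409, avocado $0.1062.
Take 3 servings of strawberries: +255.0 mg vitamin C for $2.25 (total $2.25, still need 226.0 mg).
Take 1 serving of bell pepper: +98.0 mg vitamin C for $1.30 (total $3.55, still need 128.0 mg).
Take 3 servings of sweet potato: +102.0 mg vitamin C for $2.25 (total $5.80, still need 26.0 mg).
Take 1 serving of banana: +11.0 mg vitamin C for $0.45 (total $6.25, still need 15.0 mg).
Take 0.9375 servings of avocado: +15.0 mg vitamin C for $1.59 (total $7.84, still need 0.0 mg).
Filling from the cheapest source first is optimal under one linear minimum: $7.84.

$7.84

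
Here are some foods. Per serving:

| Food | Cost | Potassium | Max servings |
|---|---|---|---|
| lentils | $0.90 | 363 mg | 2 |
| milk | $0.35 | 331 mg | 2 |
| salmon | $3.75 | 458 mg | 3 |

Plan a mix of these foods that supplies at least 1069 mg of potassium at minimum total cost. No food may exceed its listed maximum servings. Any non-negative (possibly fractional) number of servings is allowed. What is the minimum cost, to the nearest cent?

$1.71

Cost per mg of potassium: milk $0.0011, lentils $0.0025, salmon $0.0082.
Take 2 servings of milk: +662.0 mg potassium for $0.70 (total $0.70, still need 407.0 mg).
Take 1.121 servings of lentils: +407.0 mg potassium for $1.01 (total $1.71, still need 0.0 mg).
Filling from the cheapest source first is optimal under one linear minimum: $1.71.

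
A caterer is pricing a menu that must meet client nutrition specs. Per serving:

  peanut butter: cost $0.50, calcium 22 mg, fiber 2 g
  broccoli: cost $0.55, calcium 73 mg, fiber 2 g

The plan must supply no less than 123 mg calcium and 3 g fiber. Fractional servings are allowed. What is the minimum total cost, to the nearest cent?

With two linear requirements the optimum uses one or two foods; enumerate the corners.
peanut butter only: max(123/22, 3/2) = 5.591 servings → $2.80.
broccoli only: max(123/73, 3/2) = 1.685 servings → $0.93.
peanut butter + broccoli: intersection lies outside the first quadrant.
So the least-cost plan costs $0.93.

$0.93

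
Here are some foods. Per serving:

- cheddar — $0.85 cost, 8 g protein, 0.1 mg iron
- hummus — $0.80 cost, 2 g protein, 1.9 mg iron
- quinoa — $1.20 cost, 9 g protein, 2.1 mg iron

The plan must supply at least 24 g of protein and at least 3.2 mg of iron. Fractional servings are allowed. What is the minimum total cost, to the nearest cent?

$2.91

The cheapest plan sits at a corner of the feasible region — with two constraints it uses at most two foods.
cheddar only: max(24/8, 3.2/0.1) = 32 servings → $27.20.
hummus only: max(24/2, 3.2/1.9) = 12 servings → $9.60.
quinoa only: max(24/9, 3.2/2.1) = 2.667 servings → $3.20.
cheddar + hummus with both tight: 2.613 servings and 1.547 servings → $3.46.
cheddar + quinoa with both tight: 1.358 servings and 1.459 servings → $2.91.
hummus + quinoa: the both-tight solution has a negative serving — not a feasible corner.
The minimum over all feasible corners is $2.91.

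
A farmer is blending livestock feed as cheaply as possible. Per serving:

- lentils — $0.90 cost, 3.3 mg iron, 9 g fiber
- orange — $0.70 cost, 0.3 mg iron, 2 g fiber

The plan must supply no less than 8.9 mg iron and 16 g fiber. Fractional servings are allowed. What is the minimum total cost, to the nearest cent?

Two binding constraints pin down two serving amounts, so the optimal mix uses at most two foods. The candidates are each food alone (scaled to the tighter of iron/fiber) and each pair with both constraints tight.
lentils only: max(8.9/3.3, 16/9) = 2.697 servings → $2.43.
orange only: max(8.9/0.3, 16/2) = 29.67 servings → $20.77.
lentils + orange: the both-tight solution has a negative serving — not a feasible corner.
So the least-cost plan costs $2.43.

$2.43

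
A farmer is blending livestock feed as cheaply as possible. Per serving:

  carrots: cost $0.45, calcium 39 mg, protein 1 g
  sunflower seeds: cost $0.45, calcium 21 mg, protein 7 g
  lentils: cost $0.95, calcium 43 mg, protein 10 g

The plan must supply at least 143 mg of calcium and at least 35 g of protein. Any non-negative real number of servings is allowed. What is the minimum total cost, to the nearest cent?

For a min-cost LP with two ≥-constraints, a basic feasible solution has at most two positive variables.
carrots only: max(143/39, 35/1) = 35 servings → $15.75.
sunflower seeds only: max(143/21, 35/7) = 6.81 servings → $3.06.
lentils only: max(143/43, 35/10) = 3.5 servings → $3.33.
carrots + sunflower seeds with both tight: 1.056 servings and 4.849 servings → $2.66.
carrots + lentils with both targets exact would need a negative amount; discard.
sunflower seeds + lentils with both tight: 0.8242 servings and 2.923 servings → $3.15.
Cheapest feasible corner: $2.66.

$2.66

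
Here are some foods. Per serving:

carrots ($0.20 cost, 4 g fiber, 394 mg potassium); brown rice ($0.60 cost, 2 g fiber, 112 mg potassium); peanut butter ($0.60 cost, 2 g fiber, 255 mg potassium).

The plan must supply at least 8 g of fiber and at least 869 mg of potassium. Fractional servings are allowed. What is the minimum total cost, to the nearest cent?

$0.44

carrots only: max(8/4, 869/394) = 2.206 servings → $0.44.
brown rice only: max(8/2, 869/112) = 7.759 servings → $4.66.
peanut butter only: max(8/2, 869/255) = 4 servings → $2.40.
carrots + brown rice with both targets exact would need a negative amount; discard.
carrots + peanut butter with both tight: 1.302 servings and 1.397 servings → $1.10.
brown rice + peanut butter with both tight: 1.056 servings and 2.944 servings → $2.40.
So the least-cost plan costs $0.44.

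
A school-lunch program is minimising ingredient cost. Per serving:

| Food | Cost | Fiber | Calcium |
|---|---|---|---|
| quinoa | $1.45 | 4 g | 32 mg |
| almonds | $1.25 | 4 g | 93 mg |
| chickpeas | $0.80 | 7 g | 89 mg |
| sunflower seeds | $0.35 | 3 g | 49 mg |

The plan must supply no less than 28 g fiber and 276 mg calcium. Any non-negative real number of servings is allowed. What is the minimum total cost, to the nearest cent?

$3.20

For a min-cost LP with two ≥-constraints, a basic feasible solution has at most two positive variables.
quinoa only: max(28/4, 276/32) = 8.625 servings → $12.51.
almonds only: max(28/4, 276/93) = 7 servings → $8.75.
chickpeas only: max(28/7, 276/89) = 4 servings → $3.20.
sunflower seeds only: max(28/3, 276/49) = 9.333 servings → $3.27.
quinoa + almonds with both tight: 6.148 servings and 0.8525 servings → $9.98.
quinoa + chickpeas with both tight: 4.242 servings and 1.576 servings → $7.41.
quinoa + sunflower seeds with both tight: 5.44 servings and 2.08 servings → $8.62.
almonds + chickpeas: intersection lies outside the first quadrant.
almonds + sunflower seeds: the both-tight solution has a negative serving — not a feasible corner.
chickpeas + sunflower seeds: intersection lies outside the first quadrant.
The minimum over all feasible corners is $3.20.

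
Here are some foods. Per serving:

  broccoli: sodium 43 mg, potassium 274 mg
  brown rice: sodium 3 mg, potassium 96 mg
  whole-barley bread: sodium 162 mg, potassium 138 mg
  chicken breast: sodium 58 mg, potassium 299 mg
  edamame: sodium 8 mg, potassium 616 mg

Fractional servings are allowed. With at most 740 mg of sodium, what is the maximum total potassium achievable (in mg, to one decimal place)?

Potassium per mg sodium: edamame 77, brown rice 32, broccoli 6.372, chicken breast 5.155, whole-barley bread 0.8519.
With no serving limits, spend the whole sodium allowance on edamame: 740 mg / 8 mg × 616 mg = 56980.0 mg.

56980.0 mg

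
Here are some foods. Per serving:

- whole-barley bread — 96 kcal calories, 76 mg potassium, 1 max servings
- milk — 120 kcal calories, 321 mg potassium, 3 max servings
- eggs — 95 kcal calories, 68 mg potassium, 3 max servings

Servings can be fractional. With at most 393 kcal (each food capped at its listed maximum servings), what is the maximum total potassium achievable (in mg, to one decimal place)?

989.1 mg

Potassium per kcal: milk 2.675, whole-barley bread 0.7917, eggs 0.7158.
Take 3 servings of milk: uses 360 kcal, +963.0 mg potassium (running total 963.0 mg).
Take 0.3438 servings of whole-barley bread: uses 33 kcal, +26.1 mg potassium (running total 989.1 mg).
Filling greedily by potassium-per-kcal is optimal for one linear limit, giving 989.1 mg.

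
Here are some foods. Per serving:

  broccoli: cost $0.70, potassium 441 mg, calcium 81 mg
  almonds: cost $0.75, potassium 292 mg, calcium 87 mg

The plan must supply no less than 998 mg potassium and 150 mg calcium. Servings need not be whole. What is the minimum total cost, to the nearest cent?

$1.58

Compare the cost at each extreme point of the feasible region.
broccoli only: max(998/441, 150/81) = 2.263 servings → $1.58.
almonds only: max(998/292, 150/87) = 3.418 servings → $2.56.
broccoli + almonds: the both-tight solution has a negative serving — not a feasible corner.
So the least-cost plan costs $1.58.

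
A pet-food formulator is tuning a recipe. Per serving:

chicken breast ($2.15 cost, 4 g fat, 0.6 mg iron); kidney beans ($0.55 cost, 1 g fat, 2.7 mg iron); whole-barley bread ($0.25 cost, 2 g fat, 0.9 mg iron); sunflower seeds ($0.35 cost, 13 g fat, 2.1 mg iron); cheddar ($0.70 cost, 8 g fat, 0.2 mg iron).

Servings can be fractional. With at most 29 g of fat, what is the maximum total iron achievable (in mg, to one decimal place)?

Iron per g fat: kidney beans 2.7, whole-barley bread 0.45, sunflower seeds 0.1615, chicken breast 0.15, cheddar 0.025.
With no serving limits, spend the whole fat allowance on kidney beans: 29 g / 1 g × 2.7 mg = 78.3 mg.

78.3 mg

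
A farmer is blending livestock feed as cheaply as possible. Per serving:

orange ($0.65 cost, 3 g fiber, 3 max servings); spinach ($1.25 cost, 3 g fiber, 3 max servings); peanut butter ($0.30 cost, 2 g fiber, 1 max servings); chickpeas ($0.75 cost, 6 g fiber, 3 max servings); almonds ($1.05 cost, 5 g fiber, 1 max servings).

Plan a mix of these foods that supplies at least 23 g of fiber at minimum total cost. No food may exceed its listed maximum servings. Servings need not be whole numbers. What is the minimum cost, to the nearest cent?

$3.18

Cost per g of fiber: chickpeas $0.1250, peanut butter $0.1500, almonds $0.2100, orange $0.2167, spinach $0.4167.
Take 3 servings of chickpeas: +18.0 g fiber for $2.25 (total $2.25, still need 5.0 g).
Take 1 serving of peanut butter: +2.0 g fiber for $0.30 (total $2.55, still need 3.0 g).
Take 0.6 servings of almonds: +3.0 g fiber for $0.63 (total $3.18, still need 0.0 g).
Filling from the cheapest source first is optimal under one linear minimum: $3.18.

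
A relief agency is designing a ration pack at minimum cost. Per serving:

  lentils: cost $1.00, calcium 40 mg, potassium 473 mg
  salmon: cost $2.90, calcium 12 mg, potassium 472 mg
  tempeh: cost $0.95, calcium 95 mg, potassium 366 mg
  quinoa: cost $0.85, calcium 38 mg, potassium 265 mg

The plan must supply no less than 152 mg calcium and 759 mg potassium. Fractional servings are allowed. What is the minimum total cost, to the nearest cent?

$1.85

An LP optimum is at a vertex; with two nutrient constraints at most two foods are used. Check each candidate.
lentils only: max(152/40, 759/473) = 3.8 servings → $3.80.
salmon only: max(152/12, 759/472) = 12.67 servings → $36.73.
tempeh only: max(152/95, 759/366) = 2.074 servings → $1.97.
quinoa only: max(152/38, 759/265) = 4 servings → $3.40.
lentils + salmon: the both-tight solution has a negative serving — not a feasible corner.
lentils + tempeh with both tight: 0.5438 servings and 1.371 servings → $1.85.
lentils + quinoa: intersection lies outside the first quadrant.
salmon + tempeh with both tight: 0.4073 servings and 1.549 servings → $2.65.
salmon + quinoa: intersection lies outside the first quadrant.
tempeh + quinoa with both tight: 1.015 servings and 1.462 servings → $2.21.
Cheapest feasible corner: $1.85.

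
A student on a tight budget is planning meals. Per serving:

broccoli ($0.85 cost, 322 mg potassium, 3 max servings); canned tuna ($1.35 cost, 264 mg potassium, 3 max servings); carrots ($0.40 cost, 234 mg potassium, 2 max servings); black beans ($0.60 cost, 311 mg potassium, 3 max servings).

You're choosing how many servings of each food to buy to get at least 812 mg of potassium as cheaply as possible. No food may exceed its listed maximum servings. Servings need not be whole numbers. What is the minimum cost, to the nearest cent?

$1.46

Cost per mg of potassium: carrots $0.0017, black beans $0.0019, broccoli $0.0026, canned tuna $0.0051.
Take 2 servings of carrots: +468.0 mg potassium for $0.80 (total $0.80, still need 344.0 mg).
Take 1.106 servings of black beans: +344.0 mg potassium for $0.66 (total $1.46, still need 0.0 mg).
Filling from the cheapest source first is optimal under one linear minimum: $1.46.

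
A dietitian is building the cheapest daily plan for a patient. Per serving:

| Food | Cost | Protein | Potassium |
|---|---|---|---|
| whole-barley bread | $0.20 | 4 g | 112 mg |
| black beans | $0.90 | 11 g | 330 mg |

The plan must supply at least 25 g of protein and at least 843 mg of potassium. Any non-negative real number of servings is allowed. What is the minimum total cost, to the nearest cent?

Minimising a linear cost over {protein ≥ 25, potassium ≥ 843, servings ≥ 0} — the optimum is at a vertex, using one or two foods.
whole-barley bread only: max(25/4, 843/112) = 7.527 servings → $1.51.
black beans only: max(25/11, 843/330) = 2.555 servings → $2.30.
whole-barley bread + black beans: the both-tight solution has a negative serving — not a feasible corner.
The minimum over all feasible corners is $1.51.

$1.51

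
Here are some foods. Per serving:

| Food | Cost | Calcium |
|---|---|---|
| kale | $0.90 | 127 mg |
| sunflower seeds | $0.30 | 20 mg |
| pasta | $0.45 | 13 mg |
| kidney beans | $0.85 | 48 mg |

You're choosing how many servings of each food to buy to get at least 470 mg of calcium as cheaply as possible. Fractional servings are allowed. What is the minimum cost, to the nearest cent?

$3.33

Cost per mg of calcium: kale $0.0071, sunflower seeds $0.0150, kidney beans $0.0177, pasta $0.0346.
With no serving limits, use only kale: 470 mg / 127 mg = 3.701 servings × $0.90 = $3.33.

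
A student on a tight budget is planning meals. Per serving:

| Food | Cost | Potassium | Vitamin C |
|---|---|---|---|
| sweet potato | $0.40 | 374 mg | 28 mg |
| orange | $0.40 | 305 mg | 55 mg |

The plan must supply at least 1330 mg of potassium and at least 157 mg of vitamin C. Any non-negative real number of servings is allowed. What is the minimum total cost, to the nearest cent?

$1.55

At the optimum either one food covers both requirements or two foods hit both targets exactly; no other combination can be cheaper.
sweet potato only: max(1330/374, 157/28) = 5.607 servings → $2.24.
orange only: max(1330/305, 157/55) = 4.361 servings → $1.74.
sweet potato + orange with both tight: 2.1 servings and 1.785 servings → $1.55.
Cheapest feasible corner: $1.55.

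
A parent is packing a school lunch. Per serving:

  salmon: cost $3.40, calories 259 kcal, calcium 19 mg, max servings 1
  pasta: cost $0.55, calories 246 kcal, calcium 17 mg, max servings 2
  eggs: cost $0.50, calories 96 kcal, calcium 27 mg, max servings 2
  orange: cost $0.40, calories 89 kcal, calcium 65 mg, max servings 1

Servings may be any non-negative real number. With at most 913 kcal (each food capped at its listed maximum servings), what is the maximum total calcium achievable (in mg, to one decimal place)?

163.8 mg

Calcium per kcal: orange 0.7303, eggs 0.2812, salmon 0.07336, pasta 0.06911.
Take 1 serving of orange: uses 89 kcal, +65.0 mg calcium (running total 65.0 mg).
Take 2 servings of eggs: uses 192 kcal, +54.0 mg calcium (running total 119.0 mg).
Take 1 serving of salmon: uses 259 kcal, +19.0 mg calcium (running total 138.0 mg).
Take 1.516 servings of pasta: uses 373 kcal, +25.8 mg calcium (running total 163.8 mg).
Greedy by best ratio exhausts the calories allowance optimally: 163.8 mg.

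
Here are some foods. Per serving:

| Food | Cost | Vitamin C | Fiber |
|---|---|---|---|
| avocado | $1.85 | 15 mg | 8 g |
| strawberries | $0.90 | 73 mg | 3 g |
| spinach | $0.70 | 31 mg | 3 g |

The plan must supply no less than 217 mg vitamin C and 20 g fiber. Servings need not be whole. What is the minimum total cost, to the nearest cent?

For a min-cost LP with two ≥-constraints, a basic feasible solution has at most two positive variables.
avocado only: max(217/15, 20/8) = 14.47 servings → $26.76.
strawberries only: max(217/73, 20/3) = 6.667 servings → $6.00.
spinach only: max(217/31, 20/3) = 7 servings → $4.90.
avocado + strawberries with both tight: 1.501 servings and 2.664 servings → $5.17.
avocado + spinach: intersection lies outside the first quadrant.
strawberries + spinach with both tight: 0.246 servings and 6.421 servings → $4.72.
Cheapest feasible corner: $4.72.

$4.72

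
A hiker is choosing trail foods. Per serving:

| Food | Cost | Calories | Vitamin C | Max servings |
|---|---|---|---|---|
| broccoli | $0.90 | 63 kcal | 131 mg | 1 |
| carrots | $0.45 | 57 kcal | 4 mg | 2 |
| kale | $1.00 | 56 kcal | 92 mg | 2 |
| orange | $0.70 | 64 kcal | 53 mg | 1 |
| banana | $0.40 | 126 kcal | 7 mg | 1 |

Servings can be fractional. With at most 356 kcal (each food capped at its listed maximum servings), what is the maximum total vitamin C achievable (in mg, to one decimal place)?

Vitamin C per kcal: broccoli 2.079, kale 1.643, orange 0.8281, carrots 0.07018, banana 0.05556.
Take 1 serving of broccoli: uses 63 kcal, +131.0 mg vitamin C (running total 131.0 mg).
Take 2 servings of kale: uses 112 kcal, +184.0 mg vitamin C (running total 315.0 mg).
Take 1 serving of orange: uses 64 kcal, +53.0 mg vitamin C (running total 368.0 mg).
Take 2 servings of carrots: uses 114 kcal, +8.0 mg vitamin C (running total 376.0 mg).
Take 0.02381 servings of banana: uses 3 kcal, +0.2 mg vitamin C (running total 376.2 mg).
Filling greedily by vitamin C-per-kcal is optimal for one linear limit, giving 376.2 mg.

376.2 mg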